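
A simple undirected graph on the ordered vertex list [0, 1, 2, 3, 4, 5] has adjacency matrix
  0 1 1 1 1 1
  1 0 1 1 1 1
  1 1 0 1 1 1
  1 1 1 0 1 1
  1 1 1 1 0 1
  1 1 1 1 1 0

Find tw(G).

A width-5 tree decomposition is:
Bags: B1 = {0, 1, 2, 3, 4, 5}
Tree: (single bag)
With just one bag of size 6, the width is 6 − 1 = 5, so tw(G) ≤ 5. On the other hand G contains the 6-clique {0, 1, 2, 3, 4, 5}. A clique must lie in a single bag of any decomposition, so no decomposition can have width below 5. Hence tw(G) = 5 exactly.

5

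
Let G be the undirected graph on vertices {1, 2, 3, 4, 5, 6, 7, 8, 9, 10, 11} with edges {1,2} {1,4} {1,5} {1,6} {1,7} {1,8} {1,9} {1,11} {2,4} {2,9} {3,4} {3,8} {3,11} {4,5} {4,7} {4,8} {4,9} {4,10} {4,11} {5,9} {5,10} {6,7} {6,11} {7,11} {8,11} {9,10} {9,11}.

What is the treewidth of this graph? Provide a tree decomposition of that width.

Treewidth 3.
Bags: B1 = {1, 4, 8, 11}  B2 = {1, 4, 9, 11}  B3 = {1, 4, 5, 9}  B4 = {1, 4, 7, 11}  B5 = {1, 6, 7, 11}  B6 = {1, 2, 4, 9}  B7 = {4, 5, 9, 10}  B8 = {3, 4, 8, 11}
Tree: B1–B2, B2–B3, B2–B4, B4–B5, B2–B6, B3–B7, B1–B8

Every bag has size at most 4, so the width is 4 − 1 = 3 and tw(G) ≤ 3. For the lower bound, the 4 vertices {1, 4, 8, 11} are pairwise adjacent, and any tree decomposition puts a clique entirely inside one bag — forcing width ≥ 3. Combining the bounds, tw(G) = 3.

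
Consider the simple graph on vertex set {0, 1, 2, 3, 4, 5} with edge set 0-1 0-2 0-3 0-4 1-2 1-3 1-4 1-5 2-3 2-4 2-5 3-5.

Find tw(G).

3

A width-3 tree decomposition is:
Bags: B1 = {0, 1, 2, 3}  B2 = {0, 1, 2, 4}  B3 = {1, 2, 3, 5}
Tree: B1–B2, B1–B3
The largest bag has 4 vertices, giving width 3; this decomposition certifies tw(G) ≤ 3. Conversely, {0, 1, 2, 3} is a clique of size 4, and the vertices of any clique must share a bag in every tree decomposition; so some bag has ≥ 4 vertices and tw(G) ≥ 3. Combining the bounds, tw(G) = 3.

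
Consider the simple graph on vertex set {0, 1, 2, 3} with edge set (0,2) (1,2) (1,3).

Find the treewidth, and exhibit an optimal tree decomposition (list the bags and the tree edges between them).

The largest bag has 2 vertices, giving width 1; this decomposition certifies tw(G) ≤ 1. G has an edge, so its treewidth is at least 1. Hence tw(G) = 1 exactly.

Treewidth 1.
Bags: B1 = {1, 2}  B2 = {1, 3}  B3 = {0, 2}
Tree: B1–B2, B1–B3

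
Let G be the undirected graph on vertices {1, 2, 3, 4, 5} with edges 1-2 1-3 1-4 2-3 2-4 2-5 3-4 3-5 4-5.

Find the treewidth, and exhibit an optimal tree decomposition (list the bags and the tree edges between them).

Treewidth 3.
Bags: B1 = {2, 3, 4, 5}  B2 = {1, 2, 3, 4}
Tree: B1–B2

The largest bag has 4 vertices, giving width 3; this decomposition certifies tw(G) ≤ 3. On the other hand G contains the 4-clique {1, 2, 3, 4}. A clique must lie in a single bag of any decomposition, so no decomposition can have width below 3. Therefore the treewidth is 3.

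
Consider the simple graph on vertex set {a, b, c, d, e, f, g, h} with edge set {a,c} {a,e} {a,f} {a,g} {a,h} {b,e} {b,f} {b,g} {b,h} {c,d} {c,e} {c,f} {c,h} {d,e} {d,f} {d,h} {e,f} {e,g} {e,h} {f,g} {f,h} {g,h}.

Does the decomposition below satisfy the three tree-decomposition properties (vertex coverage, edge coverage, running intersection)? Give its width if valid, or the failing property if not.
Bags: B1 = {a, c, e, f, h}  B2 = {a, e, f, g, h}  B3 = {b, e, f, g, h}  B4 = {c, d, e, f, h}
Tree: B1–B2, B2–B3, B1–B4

Vertex coverage: the bags together contain {a, b, c, d, e, f, g, h}, the full vertex set. Edge coverage: each edge of G has both endpoints in at least one bag. Running intersection: for every vertex, the bags containing it form a connected subtree. All three properties hold, so this is a valid tree decomposition of width max|bag| − 1 = 4, and hence tw(G) ≤ 4.

Yes; width 4.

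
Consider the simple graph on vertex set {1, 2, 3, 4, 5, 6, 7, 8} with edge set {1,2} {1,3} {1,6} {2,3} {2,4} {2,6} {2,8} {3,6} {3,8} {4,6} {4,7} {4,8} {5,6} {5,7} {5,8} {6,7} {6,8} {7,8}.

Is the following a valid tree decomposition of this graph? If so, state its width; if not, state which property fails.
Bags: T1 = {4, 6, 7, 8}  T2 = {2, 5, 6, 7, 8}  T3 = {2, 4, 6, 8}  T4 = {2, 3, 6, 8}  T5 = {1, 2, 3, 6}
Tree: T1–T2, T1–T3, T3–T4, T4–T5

No — bags containing vertex 2 are not connected in the tree.

A tree decomposition must satisfy three properties: every vertex lies in some bag; for every edge, both endpoints lie together in some bag; and for every vertex, the bags containing it form a connected subtree. Here bags containing vertex 2 are not connected in the tree, so the decomposition is invalid.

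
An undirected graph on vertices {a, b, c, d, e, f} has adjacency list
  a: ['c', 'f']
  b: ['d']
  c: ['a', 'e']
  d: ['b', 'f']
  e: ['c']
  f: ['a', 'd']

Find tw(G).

A width-1 tree decomposition is:
Bags: B1 = {c, e}  B2 = {a, c}  B3 = {a, f}  B4 = {d, f}  B5 = {b, d}
Tree: B1–B2, B2–B3, B3–B4, B4–B5
Every bag has size at most 2, so the width is 2 − 1 = 1 and tw(G) ≤ 1. Any graph with an edge has treewidth ≥ 1, and G has the edge e–c. Hence tw(G) = 1 exactly.

1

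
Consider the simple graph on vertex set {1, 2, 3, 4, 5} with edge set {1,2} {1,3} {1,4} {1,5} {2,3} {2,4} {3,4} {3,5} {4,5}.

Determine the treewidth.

A width-3 tree decomposition is:
Bags: B1 = {1, 2, 3, 4}  B2 = {1, 3, 4, 5}
Tree: B1–B2
Each bag holds 4 vertices, so the decomposition has width 3, which upper-bounds the treewidth. For the lower bound, the 4 vertices {1, 2, 3, 4} are pairwise adjacent, and any tree decomposition puts a clique entirely inside one bag — forcing width ≥ 3. Combining the bounds, tw(G) = 3.

3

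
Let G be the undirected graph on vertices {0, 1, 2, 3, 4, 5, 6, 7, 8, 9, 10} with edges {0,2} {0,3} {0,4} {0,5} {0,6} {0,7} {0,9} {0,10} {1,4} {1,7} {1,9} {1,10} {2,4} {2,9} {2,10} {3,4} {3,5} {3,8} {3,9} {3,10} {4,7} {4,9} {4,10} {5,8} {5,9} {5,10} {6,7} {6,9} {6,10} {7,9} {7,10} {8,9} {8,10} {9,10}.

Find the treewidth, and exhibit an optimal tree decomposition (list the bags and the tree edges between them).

The largest bag has 5 vertices, giving width 4; this decomposition certifies tw(G) ≤ 4. For the lower bound, the 5 vertices {0, 2, 4, 9, 10} are pairwise adjacent, and any tree decomposition puts a clique entirely inside one bag — forcing width ≥ 4. Therefore the treewidth is 4.

Treewidth 4.
One such decomposition:
Bags: B1 = {0, 3, 4, 9, 10}  B2 = {0, 3, 5, 9, 10}  B3 = {0, 4, 7, 9, 10}  B4 = {0, 6, 7, 9, 10}  B5 = {3, 5, 8, 9, 10}  B6 = {0, 2, 4, 9, 10}  B7 = {1, 4, 7, 9, 10}
Tree: B1–B2, B1–B3, B3–B4, B2–B5, B1–B6, B3–B7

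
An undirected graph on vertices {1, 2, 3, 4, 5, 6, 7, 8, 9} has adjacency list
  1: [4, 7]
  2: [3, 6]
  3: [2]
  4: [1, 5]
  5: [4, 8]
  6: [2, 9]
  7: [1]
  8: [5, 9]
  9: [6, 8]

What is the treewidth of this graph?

A width-1 tree decomposition is:
Bags: B1 = {1, 7}  B2 = {1, 4}  B3 = {4, 5}  B4 = {5, 8}  B5 = {8, 9}  B6 = {6, 9}  B7 = {2, 6}  B8 = {2, 3}
Tree: B1–B2, B2–B3, B3–B4, B4–B5, B5–B6, B6–B7, B7–B8
Each bag holds 2 vertices, so the decomposition has width 1, which upper-bounds the treewidth. Any graph with an edge has treewidth ≥ 1, and G has the edge 7–1. The upper and lower bounds meet at 1, so that is the treewidth.

1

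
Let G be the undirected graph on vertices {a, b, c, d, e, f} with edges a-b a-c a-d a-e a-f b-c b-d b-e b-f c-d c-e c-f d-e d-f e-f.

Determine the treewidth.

A width-5 tree decomposition is:
Bags: B1 = {a, b, c, d, e, f}
Tree: (single bag)
A single bag containing all 6 vertices is trivially a valid decomposition of width 5. For the lower bound, the 6 vertices {a, b, c, d, e, f} are pairwise adjacent, and any tree decomposition puts a clique entirely inside one bag — forcing width ≥ 5. Hence tw(G) = 5 exactly.

5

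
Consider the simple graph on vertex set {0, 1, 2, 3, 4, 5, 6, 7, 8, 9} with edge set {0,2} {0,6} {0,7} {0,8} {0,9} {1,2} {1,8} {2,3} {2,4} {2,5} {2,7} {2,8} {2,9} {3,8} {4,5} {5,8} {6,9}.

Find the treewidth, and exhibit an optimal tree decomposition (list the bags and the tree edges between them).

Each bag holds 3 vertices, so the decomposition has width 2, which upper-bounds the treewidth. On the other hand G contains the 3-clique {0, 2, 8}. A clique must lie in a single bag of any decomposition, so no decomposition can have width below 2. Therefore the treewidth is 2.

Treewidth 2.
Bags: B1 = {0, 2, 8}  B2 = {2, 5, 8}  B3 = {0, 2, 7}  B4 = {0, 2, 9}  B5 = {0, 6, 9}  B6 = {2, 3, 8}  B7 = {2, 4, 5}  B8 = {1, 2, 8}
Tree: B1–B2, B1–B3, B1–B4, B4–B5, B1–B6, B2–B7, B6–B8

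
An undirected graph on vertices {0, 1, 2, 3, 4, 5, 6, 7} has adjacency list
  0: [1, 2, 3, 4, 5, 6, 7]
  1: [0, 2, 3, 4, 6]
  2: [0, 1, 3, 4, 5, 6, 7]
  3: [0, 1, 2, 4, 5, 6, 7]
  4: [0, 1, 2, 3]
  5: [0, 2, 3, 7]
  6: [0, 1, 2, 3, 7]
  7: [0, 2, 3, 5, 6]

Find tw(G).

4

A width-4 tree decomposition is:
Bags: B1 = {0, 1, 2, 3, 6}  B2 = {0, 2, 3, 6, 7}  B3 = {0, 2, 3, 5, 7}  B4 = {0, 1, 2, 3, 4}
Tree: B1–B2, B2–B3, B1–B4
Every bag has size at most 5, so the width is 5 − 1 = 4 and tw(G) ≤ 4. On the other hand G contains the 5-clique {0, 1, 2, 3, 4}. A clique must lie in a single bag of any decomposition, so no decomposition can have width below 4. Therefore the treewidth is 4.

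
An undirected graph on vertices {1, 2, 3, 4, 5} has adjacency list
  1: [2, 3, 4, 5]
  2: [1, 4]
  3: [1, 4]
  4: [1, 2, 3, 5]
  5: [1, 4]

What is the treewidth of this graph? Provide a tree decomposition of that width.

Treewidth 2.
Bags: B1 = {1, 3, 4}  B2 = {1, 2, 4}  B3 = {1, 4, 5}
Tree: B1–B2, B1–B3

Each bag holds 3 vertices, so the decomposition has width 2, which upper-bounds the treewidth. For the lower bound, the 3 vertices {1, 2, 4} are pairwise adjacent, and any tree decomposition puts a clique entirely inside one bag — forcing width ≥ 2. Combining the bounds, tw(G) = 2.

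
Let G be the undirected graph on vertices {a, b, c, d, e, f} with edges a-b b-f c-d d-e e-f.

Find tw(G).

1

A width-1 tree decomposition is:
Bags: B1 = {a, b}  B2 = {b, f}  B3 = {e, f}  B4 = {d, e}  B5 = {c, d}
Tree: B1–B2, B2–B3, B3–B4, B4–B5
The largest bag has 2 vertices, giving width 1; this decomposition certifies tw(G) ≤ 1. Any graph with an edge has treewidth ≥ 1, and G has the edge a–b. Hence tw(G) = 1 exactly.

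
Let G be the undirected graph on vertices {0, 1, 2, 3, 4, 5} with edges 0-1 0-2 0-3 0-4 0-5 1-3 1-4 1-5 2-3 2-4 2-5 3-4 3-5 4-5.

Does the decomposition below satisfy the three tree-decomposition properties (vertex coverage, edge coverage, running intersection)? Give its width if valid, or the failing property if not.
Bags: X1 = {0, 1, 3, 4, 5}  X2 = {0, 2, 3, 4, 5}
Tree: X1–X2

Vertex coverage: the bags together contain {0, 1, 2, 3, 4, 5}, the full vertex set. Edge coverage: each edge of G has both endpoints in at least one bag. Running intersection: for every vertex, the bags containing it form a connected subtree. All three properties hold, so this is a valid tree decomposition of width max|bag| − 1 = 4, and hence tw(G) ≤ 4.

Yes; width 4.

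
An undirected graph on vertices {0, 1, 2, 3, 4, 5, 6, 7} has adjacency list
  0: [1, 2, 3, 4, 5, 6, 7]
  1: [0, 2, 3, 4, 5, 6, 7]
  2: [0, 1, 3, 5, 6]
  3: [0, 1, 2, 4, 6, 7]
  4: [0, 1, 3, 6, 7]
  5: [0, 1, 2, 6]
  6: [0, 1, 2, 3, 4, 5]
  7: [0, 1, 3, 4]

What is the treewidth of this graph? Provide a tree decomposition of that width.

Treewidth 4.
One optimal decomposition is:
Bags: B1 = {0, 1, 3, 4, 6}  B2 = {0, 1, 3, 4, 7}  B3 = {0, 1, 2, 3, 6}  B4 = {0, 1, 2, 5, 6}
Tree: B1–B2, B1–B3, B3–B4

Each bag holds 5 vertices, so the decomposition has width 4, which upper-bounds the treewidth. For the lower bound, the 5 vertices {0, 1, 2, 3, 6} are pairwise adjacent, and any tree decomposition puts a clique entirely inside one bag — forcing width ≥ 4. Therefore the treewidth is 4.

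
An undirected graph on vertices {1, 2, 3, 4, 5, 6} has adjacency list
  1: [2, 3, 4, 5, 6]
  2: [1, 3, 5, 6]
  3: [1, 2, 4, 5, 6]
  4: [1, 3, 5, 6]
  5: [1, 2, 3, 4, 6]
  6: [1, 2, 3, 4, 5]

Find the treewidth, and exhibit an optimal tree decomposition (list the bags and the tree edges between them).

Every bag has size at most 5, so the width is 5 − 1 = 4 and tw(G) ≤ 4. On the other hand G contains the 5-clique {1, 2, 3, 5, 6}. A clique must lie in a single bag of any decomposition, so no decomposition can have width below 4. The upper and lower bounds meet at 4, so that is the treewidth.

Treewidth 4.
Bags: B1 = {1, 3, 4, 5, 6}  B2 = {1, 2, 3, 5, 6}
Tree: B1–B2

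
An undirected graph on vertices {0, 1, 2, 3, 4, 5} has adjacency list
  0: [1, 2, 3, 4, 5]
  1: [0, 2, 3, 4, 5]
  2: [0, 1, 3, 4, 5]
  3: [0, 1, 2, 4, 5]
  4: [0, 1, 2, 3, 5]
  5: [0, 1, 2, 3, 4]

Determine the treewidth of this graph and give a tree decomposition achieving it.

Treewidth 5.
One such decomposition:
Bags: B1 = {0, 1, 2, 3, 4, 5}
Tree: (single bag)

A single bag containing all 6 vertices is trivially a valid decomposition of width 5. Conversely, {0, 1, 2, 3, 4, 5} is a clique of size 6, and the vertices of any clique must share a bag in every tree decomposition; so some bag has ≥ 6 vertices and tw(G) ≥ 5. The upper and lower bounds meet at 5, so that is the treewidth.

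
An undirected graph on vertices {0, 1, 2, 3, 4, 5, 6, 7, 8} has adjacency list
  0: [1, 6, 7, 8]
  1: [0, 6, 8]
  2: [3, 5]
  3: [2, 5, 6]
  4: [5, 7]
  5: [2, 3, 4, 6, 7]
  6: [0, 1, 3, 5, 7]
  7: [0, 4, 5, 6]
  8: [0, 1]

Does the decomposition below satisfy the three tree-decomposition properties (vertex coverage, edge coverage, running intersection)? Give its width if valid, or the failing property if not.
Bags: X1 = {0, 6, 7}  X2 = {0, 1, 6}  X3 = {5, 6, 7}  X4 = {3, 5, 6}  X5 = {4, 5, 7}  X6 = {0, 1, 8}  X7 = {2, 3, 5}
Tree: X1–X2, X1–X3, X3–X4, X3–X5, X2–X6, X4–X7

Yes; width 2.

Every vertex of G appears in some bag (union = {0, 1, 2, 3, 4, 5, 6, 7, 8}); every edge is covered by a bag; and for each vertex v the set of bags containing v is connected in the bag tree. The decomposition is therefore valid. The largest bag has 3 vertices, so the width is 2.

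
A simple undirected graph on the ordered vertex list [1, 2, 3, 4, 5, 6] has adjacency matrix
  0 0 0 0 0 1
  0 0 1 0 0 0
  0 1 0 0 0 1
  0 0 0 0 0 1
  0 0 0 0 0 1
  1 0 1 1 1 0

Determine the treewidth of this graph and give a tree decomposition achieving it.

Each bag holds 2 vertices, so the decomposition has width 1, which upper-bounds the treewidth. G has an edge, so its treewidth is at least 1. Hence tw(G) = 1 exactly.

Treewidth 1.
Bags: B1 = {3, 6}  B2 = {4, 6}  B3 = {5, 6}  B4 = {1, 6}  B5 = {2, 3}
Tree: B1–B2, B1–B3, B3–B4, B1–B5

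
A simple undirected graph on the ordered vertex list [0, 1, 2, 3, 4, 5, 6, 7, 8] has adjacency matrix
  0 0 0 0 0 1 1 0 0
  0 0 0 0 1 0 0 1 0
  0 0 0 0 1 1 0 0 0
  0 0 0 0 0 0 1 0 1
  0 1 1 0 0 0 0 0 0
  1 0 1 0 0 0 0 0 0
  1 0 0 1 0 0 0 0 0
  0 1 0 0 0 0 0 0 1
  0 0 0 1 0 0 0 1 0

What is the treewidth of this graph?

2

A width-2 tree decomposition is:
Bags: B1 = {0, 2, 5}  B2 = {0, 2, 6}  B3 = {2, 3, 6}  B4 = {2, 3, 8}  B5 = {2, 7, 8}  B6 = {1, 2, 7}  B7 = {1, 2, 4}
Tree: B1–B2, B2–B3, B3–B4, B4–B5, B5–B6, B6–B7
Every bag has size at most 3, so the width is 3 − 1 = 2 and tw(G) ≤ 2. For the lower bound, G contains the cycle 2–5–0–6–3–8–7–1–4–2, so G is not a forest; only forests have treewidth ≤ 1, hence tw(G) ≥ 2. The upper and lower bounds meet at 2, so that is the treewidth.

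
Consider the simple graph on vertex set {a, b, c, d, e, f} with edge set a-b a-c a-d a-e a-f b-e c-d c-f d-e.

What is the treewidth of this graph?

A width-2 tree decomposition is:
Bags: B1 = {a, d, e}  B2 = {a, c, d}  B3 = {a, b, e}  B4 = {a, c, f}
Tree: B1–B2, B1–B3, B2–B4
The largest bag has 3 vertices, giving width 2; this decomposition certifies tw(G) ≤ 2. Conversely, {a, d, e} is a clique of size 3, and the vertices of any clique must share a bag in every tree decomposition; so some bag has ≥ 3 vertices and tw(G) ≥ 2. Combining the bounds, tw(G) = 2.

2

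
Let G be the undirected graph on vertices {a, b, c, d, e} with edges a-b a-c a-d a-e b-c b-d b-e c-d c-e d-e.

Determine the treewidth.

A width-4 tree decomposition is:
Bags: B1 = {a, b, c, d, e}
Tree: (single bag)
With just one bag of size 5, the width is 5 − 1 = 4, so tw(G) ≤ 4. For the lower bound, the 5 vertices {a, b, c, d, e} are pairwise adjacent, and any tree decomposition puts a clique entirely inside one bag — forcing width ≥ 4. The upper and lower bounds meet at 4, so that is the treewidth.

4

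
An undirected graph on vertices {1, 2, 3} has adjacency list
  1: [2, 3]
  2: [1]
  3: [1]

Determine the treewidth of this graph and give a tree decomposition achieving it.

Treewidth 1.
One such decomposition:
Bags: B1 = {1, 3}  B2 = {1, 2}
Tree: B1–B2

Each bag holds 2 vertices, so the decomposition has width 1, which upper-bounds the treewidth. Any graph with an edge has treewidth ≥ 1, and G has the edge 3–1. The upper and lower bounds meet at 1, so that is the treewidth.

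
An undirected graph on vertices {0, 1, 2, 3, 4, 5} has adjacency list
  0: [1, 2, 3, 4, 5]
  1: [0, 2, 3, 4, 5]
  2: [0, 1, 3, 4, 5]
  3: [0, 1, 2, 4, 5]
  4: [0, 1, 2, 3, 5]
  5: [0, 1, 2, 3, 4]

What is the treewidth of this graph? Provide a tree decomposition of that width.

With just one bag of size 6, the width is 6 − 1 = 5, so tw(G) ≤ 5. For the lower bound, the 6 vertices {0, 1, 2, 3, 4, 5} are pairwise adjacent, and any tree decomposition puts a clique entirely inside one bag — forcing width ≥ 5. Hence tw(G) = 5 exactly.

Treewidth 5.
One such decomposition:
Bags: B1 = {0, 1, 2, 3, 4, 5}
Tree: (single bag)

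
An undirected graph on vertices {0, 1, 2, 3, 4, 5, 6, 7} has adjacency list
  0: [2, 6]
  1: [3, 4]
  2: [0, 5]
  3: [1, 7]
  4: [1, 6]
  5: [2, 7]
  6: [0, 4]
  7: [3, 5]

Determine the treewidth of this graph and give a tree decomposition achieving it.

Treewidth 2.
Bags: B1 = {1, 3, 7}  B2 = {1, 4, 7}  B3 = {4, 6, 7}  B4 = {0, 6, 7}  B5 = {0, 2, 7}  B6 = {2, 5, 7}
Tree: B1–B2, B2–B3, B3–B4, B4–B5, B5–B6

Each bag holds 3 vertices, so the decomposition has width 2, which upper-bounds the treewidth. The edges 7–3–1–4–6–0–2–5–7 form a cycle, so G is not a tree and its treewidth is at least 2. Therefore the treewidth is 2.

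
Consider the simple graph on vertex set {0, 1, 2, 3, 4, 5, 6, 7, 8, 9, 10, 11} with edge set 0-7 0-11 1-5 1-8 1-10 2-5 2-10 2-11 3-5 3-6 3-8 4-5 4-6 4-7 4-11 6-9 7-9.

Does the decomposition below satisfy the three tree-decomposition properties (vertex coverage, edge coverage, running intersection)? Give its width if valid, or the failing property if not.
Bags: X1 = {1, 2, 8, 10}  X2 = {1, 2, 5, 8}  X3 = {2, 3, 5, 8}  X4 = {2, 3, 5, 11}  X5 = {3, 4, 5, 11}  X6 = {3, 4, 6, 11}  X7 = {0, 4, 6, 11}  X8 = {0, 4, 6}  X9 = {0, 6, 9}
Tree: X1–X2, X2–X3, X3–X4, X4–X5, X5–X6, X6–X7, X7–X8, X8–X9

A tree decomposition must satisfy three properties: every vertex lies in some bag; for every edge, both endpoints lie together in some bag; and for every vertex, the bags containing it form a connected subtree. Here vertex 7 appears in no bag, so the decomposition is invalid.

No — vertex 7 appears in no bag.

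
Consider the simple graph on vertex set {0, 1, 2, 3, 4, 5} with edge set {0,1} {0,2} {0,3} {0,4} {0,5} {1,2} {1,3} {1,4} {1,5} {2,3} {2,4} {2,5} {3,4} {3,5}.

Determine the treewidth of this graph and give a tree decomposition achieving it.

The largest bag has 5 vertices, giving width 4; this decomposition certifies tw(G) ≤ 4. Conversely, {0, 1, 2, 3, 4} is a clique of size 5, and the vertices of any clique must share a bag in every tree decomposition; so some bag has ≥ 5 vertices and tw(G) ≥ 4. The upper and lower bounds meet at 4, so that is the treewidth.

Treewidth 4.
One such decomposition:
Bags: B1 = {0, 1, 2, 3, 5}  B2 = {0, 1, 2, 3, 4}
Tree: B1–B2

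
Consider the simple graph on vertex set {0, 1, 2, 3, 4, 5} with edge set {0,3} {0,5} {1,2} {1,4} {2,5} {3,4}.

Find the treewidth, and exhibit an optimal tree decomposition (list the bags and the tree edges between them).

Treewidth 2.
Bags: B1 = {1, 2, 5}  B2 = {0, 1, 5}  B3 = {0, 1, 3}  B4 = {1, 3, 4}
Tree: B1–B2, B2–B3, B3–B4

Each bag holds 3 vertices, so the decomposition has width 2, which upper-bounds the treewidth. The edges 1–2–5–0–3–4–1 form a cycle, so G is not a tree and its treewidth is at least 2. Hence tw(G) = 2 exactly.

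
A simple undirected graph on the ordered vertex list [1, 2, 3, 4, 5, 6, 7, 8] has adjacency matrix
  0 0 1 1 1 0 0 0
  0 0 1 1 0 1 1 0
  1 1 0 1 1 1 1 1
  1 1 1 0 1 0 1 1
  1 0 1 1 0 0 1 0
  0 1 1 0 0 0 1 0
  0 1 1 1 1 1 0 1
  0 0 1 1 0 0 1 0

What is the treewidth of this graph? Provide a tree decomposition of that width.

Every bag has size at most 4, so the width is 4 − 1 = 3 and tw(G) ≤ 3. On the other hand G contains the 4-clique {1, 3, 4, 5}. A clique must lie in a single bag of any decomposition, so no decomposition can have width below 3. Therefore the treewidth is 3.

Treewidth 3.
One optimal decomposition is:
Bags: B1 = {3, 4, 7, 8}  B2 = {2, 3, 4, 7}  B3 = {2, 3, 6, 7}  B4 = {3, 4, 5, 7}  B5 = {1, 3, 4, 5}
Tree: B1–B2, B2–B3, B2–B4, B4–B5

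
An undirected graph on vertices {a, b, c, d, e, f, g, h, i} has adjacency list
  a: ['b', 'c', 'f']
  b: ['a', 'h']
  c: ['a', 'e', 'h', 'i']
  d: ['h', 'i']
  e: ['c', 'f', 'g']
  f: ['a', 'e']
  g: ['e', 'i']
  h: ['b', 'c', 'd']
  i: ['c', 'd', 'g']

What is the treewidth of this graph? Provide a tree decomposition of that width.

Treewidth 3.
One optimal decomposition is:
Bags: B1 = {a, b, f, h}  B2 = {a, c, f, h}  B3 = {c, e, f, h}  B4 = {c, d, e, h}  B5 = {c, d, e, i}  B6 = {d, e, g, i}
Tree: B1–B2, B2–B3, B3–B4, B4–B5, B5–B6

Each bag holds 4 vertices, so the decomposition has width 3, which upper-bounds the treewidth. For the lower bound: the 4 vertex sets {a,b,f}, {h}, {c}, {d,e,g,i} are disjoint, each induces a connected subgraph, and every pair is joined by at least one edge of G. Contracting each set to a single vertex therefore yields K_{4} as a minor, and since treewidth is minor-monotone, tw(G) ≥ tw(K_{4}) = 3. Therefore the treewidth is 3.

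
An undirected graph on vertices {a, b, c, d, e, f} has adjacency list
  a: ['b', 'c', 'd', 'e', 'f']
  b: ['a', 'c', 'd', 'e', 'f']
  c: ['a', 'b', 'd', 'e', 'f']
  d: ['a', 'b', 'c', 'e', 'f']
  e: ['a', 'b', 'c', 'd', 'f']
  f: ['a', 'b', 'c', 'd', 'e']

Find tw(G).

5

A width-5 tree decomposition is:
Bags: B1 = {a, b, c, d, e, f}
Tree: (single bag)
A single bag containing all 6 vertices is trivially a valid decomposition of width 5. For the lower bound, the 6 vertices {a, b, c, d, e, f} are pairwise adjacent, and any tree decomposition puts a clique entirely inside one bag — forcing width ≥ 5. Hence tw(G) = 5 exactly.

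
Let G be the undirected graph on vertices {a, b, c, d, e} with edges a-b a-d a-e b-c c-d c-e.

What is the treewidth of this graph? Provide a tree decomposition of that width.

Treewidth 2.
One optimal decomposition is:
Bags: B1 = {a, c, d}  B2 = {a, c, e}  B3 = {a, b, c}
Tree: B1–B2, B2–B3

The largest bag has 3 vertices, giving width 2; this decomposition certifies tw(G) ≤ 2. For the lower bound, G contains the cycle d–c–e–a–d, so G is not a forest; only forests have treewidth ≤ 1, hence tw(G) ≥ 2. Combining the bounds, tw(G) = 2.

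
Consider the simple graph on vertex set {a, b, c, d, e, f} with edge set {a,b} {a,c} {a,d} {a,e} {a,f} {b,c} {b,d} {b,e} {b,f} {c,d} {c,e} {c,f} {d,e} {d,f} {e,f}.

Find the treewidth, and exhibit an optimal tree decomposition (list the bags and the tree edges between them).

Treewidth 5.
One such decomposition:
Bags: B1 = {a, b, c, d, e, f}
Tree: (single bag)

With just one bag of size 6, the width is 6 − 1 = 5, so tw(G) ≤ 5. On the other hand G contains the 6-clique {a, b, c, d, e, f}. A clique must lie in a single bag of any decomposition, so no decomposition can have width below 5. Hence tw(G) = 5 exactly.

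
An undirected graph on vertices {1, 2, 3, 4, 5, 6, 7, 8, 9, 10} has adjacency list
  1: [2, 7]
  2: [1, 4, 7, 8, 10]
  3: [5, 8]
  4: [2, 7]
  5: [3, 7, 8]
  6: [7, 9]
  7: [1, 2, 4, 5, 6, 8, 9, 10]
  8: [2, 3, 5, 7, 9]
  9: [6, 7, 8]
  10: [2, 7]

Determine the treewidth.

A width-2 tree decomposition is:
Bags: B1 = {1, 2, 7}  B2 = {2, 7, 8}  B3 = {2, 7, 10}  B4 = {2, 4, 7}  B5 = {5, 7, 8}  B6 = {7, 8, 9}  B7 = {6, 7, 9}  B8 = {3, 5, 8}
Tree: B1–B2, B1–B3, B3–B4, B2–B5, B2–B6, B6–B7, B5–B8
Each bag holds 3 vertices, so the decomposition has width 2, which upper-bounds the treewidth. For the lower bound, the 3 vertices {3, 5, 8} are pairwise adjacent, and any tree decomposition puts a clique entirely inside one bag — forcing width ≥ 2. The upper and lower bounds meet at 2, so that is the treewidth.

2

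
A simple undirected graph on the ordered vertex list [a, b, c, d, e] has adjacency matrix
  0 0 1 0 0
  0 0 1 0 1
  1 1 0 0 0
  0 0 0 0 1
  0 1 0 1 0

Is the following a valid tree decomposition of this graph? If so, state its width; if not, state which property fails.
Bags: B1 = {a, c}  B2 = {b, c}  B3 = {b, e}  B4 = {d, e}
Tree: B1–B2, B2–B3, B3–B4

Checking the three conditions: (i) the bags cover all of {a, b, c, d, e}; (ii) for each edge, some bag contains both endpoints; (iii) the bags containing any fixed vertex form a subtree. All hold, so the decomposition is valid with width 2 − 1 = 1.

Yes; width 1.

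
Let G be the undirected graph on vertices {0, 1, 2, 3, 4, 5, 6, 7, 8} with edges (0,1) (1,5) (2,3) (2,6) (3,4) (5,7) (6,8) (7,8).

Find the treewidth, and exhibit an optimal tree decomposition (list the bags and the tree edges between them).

The largest bag has 2 vertices, giving width 1; this decomposition certifies tw(G) ≤ 1. Since G has at least one edge (e.g. 0–1), it is not an edgeless graph, so tw(G) ≥ 1. The upper and lower bounds meet at 1, so that is the treewidth.

Treewidth 1.
Bags: B1 = {0, 1}  B2 = {1, 5}  B3 = {5, 7}  B4 = {7, 8}  B5 = {6, 8}  B6 = {2, 6}  B7 = {2, 3}  B8 = {3, 4}
Tree: B1–B2, B2–B3, B3–B4, B4–B5, B5–B6, B6–B7, B7–B8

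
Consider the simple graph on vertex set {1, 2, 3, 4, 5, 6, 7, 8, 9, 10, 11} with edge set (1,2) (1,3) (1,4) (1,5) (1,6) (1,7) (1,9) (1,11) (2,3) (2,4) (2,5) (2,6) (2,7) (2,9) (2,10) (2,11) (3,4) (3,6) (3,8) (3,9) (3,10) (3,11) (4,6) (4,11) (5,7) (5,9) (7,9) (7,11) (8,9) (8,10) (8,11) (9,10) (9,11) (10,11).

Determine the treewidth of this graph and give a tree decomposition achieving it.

Every bag has size at most 5, so the width is 5 − 1 = 4 and tw(G) ≤ 4. Conversely, {3, 8, 9, 10, 11} is a clique of size 5, and the vertices of any clique must share a bag in every tree decomposition; so some bag has ≥ 5 vertices and tw(G) ≥ 4. Hence tw(G) = 4 exactly.

Treewidth 4.
One such decomposition:
Bags: B1 = {1, 2, 3, 4, 6}  B2 = {1, 2, 3, 4, 11}  B3 = {1, 2, 3, 9, 11}  B4 = {2, 3, 9, 10, 11}  B5 = {1, 2, 7, 9, 11}  B6 = {3, 8, 9, 10, 11}  B7 = {1, 2, 5, 7, 9}
Tree: B1–B2, B2–B3, B3–B4, B3–B5, B4–B6, B5–B7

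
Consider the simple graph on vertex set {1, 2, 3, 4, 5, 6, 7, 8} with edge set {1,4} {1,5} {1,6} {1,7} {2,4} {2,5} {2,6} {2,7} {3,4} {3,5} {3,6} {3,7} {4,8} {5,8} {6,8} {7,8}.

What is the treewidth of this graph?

A width-4 tree decomposition is:
Bags: B1 = {1, 2, 3, 4, 8}  B2 = {1, 2, 3, 5, 8}  B3 = {1, 2, 3, 7, 8}  B4 = {1, 2, 3, 6, 8}
Tree: B1–B2, B2–B3, B3–B4
The largest bag has 5 vertices, giving width 4; this decomposition certifies tw(G) ≤ 4. For the lower bound: the 5 vertex sets {2,4}, {1,5}, {3,7}, {8}, {6} are disjoint, each induces a connected subgraph, and every pair is joined by at least one edge of G. Contracting each set to a single vertex therefore yields K_{5} as a minor, and since treewidth is minor-monotone, tw(G) ≥ tw(K_{5}) = 4. Hence tw(G) = 4 exactly.

4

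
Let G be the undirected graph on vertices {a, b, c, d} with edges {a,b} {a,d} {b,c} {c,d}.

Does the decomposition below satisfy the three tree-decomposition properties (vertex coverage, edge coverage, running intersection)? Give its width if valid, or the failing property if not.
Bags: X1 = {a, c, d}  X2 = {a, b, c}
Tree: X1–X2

Yes; width 2.

Vertex coverage: the bags together contain {a, b, c, d}, the full vertex set. Edge coverage: each edge of G has both endpoints in at least one bag. Running intersection: for every vertex, the bags containing it form a connected subtree. All three properties hold, so this is a valid tree decomposition of width max|bag| − 1 = 2, and hence tw(G) ≤ 2.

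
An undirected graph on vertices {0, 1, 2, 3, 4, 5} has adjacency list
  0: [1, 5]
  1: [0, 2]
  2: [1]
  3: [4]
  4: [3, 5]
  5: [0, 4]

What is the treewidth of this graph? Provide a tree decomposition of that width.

Every bag has size at most 2, so the width is 2 − 1 = 1 and tw(G) ≤ 1. Any graph with an edge has treewidth ≥ 1, and G has the edge 3–4. Hence tw(G) = 1 exactly.

Treewidth 1.
One such decomposition:
Bags: B1 = {3, 4}  B2 = {4, 5}  B3 = {0, 5}  B4 = {0, 1}  B5 = {1, 2}
Tree: B1–B2, B2–B3, B3–B4, B4–B5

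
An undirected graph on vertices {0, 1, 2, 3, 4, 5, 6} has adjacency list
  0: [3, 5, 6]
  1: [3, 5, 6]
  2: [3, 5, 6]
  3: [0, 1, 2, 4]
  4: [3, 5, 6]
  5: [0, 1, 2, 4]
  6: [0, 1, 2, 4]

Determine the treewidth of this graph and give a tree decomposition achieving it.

Each bag holds 4 vertices, so the decomposition has width 3, which upper-bounds the treewidth. For the lower bound: the 4 vertex sets {2,6}, {0,3}, {5}, {1} are disjoint, each induces a connected subgraph, and every pair is joined by at least one edge of G. Contracting each set to a single vertex therefore yields K_{4} as a minor, and since treewidth is minor-monotone, tw(G) ≥ tw(K_{4}) = 3. The upper and lower bounds meet at 3, so that is the treewidth.

Treewidth 3.
One optimal decomposition is:
Bags: B1 = {2, 3, 5, 6}  B2 = {0, 3, 5, 6}  B3 = {1, 3, 5, 6}  B4 = {3, 4, 5, 6}
Tree: B1–B2, B2–B3, B3–B4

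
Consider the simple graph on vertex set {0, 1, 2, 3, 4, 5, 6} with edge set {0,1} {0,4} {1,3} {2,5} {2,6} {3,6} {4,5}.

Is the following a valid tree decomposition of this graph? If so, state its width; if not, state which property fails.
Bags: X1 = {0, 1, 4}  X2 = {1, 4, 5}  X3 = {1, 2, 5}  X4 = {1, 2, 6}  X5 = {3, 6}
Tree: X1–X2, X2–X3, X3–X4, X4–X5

No — edge (1,3) lies in no bag.

A tree decomposition must satisfy three properties: every vertex lies in some bag; for every edge, both endpoints lie together in some bag; and for every vertex, the bags containing it form a connected subtree. Here edge (1,3) lies in no bag, so the decomposition is invalid.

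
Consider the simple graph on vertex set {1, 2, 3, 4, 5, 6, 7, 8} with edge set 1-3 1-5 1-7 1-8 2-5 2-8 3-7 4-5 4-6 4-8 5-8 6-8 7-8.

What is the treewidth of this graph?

A width-2 tree decomposition is:
Bags: B1 = {1, 5, 8}  B2 = {4, 5, 8}  B3 = {4, 6, 8}  B4 = {1, 7, 8}  B5 = {2, 5, 8}  B6 = {1, 3, 7}
Tree: B1–B2, B2–B3, B1–B4, B1–B5, B4–B6
The largest bag has 3 vertices, giving width 2; this decomposition certifies tw(G) ≤ 2. On the other hand G contains the 3-clique {1, 5, 8}. A clique must lie in a single bag of any decomposition, so no decomposition can have width below 2. The upper and lower bounds meet at 2, so that is the treewidth.

2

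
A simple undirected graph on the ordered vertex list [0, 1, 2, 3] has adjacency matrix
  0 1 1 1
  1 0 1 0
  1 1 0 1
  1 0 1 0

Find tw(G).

A width-2 tree decomposition is:
Bags: B1 = {0, 2, 3}  B2 = {0, 1, 2}
Tree: B1–B2
Every bag has size at most 3, so the width is 3 − 1 = 2 and tw(G) ≤ 2. On the other hand G contains the 3-clique {0, 1, 2}. A clique must lie in a single bag of any decomposition, so no decomposition can have width below 2. Hence tw(G) = 2 exactly.

2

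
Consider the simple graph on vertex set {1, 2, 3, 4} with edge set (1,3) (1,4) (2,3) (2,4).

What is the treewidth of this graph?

A width-2 tree decomposition is:
Bags: B1 = {2, 3, 4}  B2 = {1, 3, 4}
Tree: B1–B2
Every bag has size at most 3, so the width is 3 − 1 = 2 and tw(G) ≤ 2. Since 4–2–3–1–4 is a cycle in G, G is not acyclic. Forests are exactly the graphs of treewidth ≤ 1, so tw(G) ≥ 2. Hence tw(G) = 2 exactly.

2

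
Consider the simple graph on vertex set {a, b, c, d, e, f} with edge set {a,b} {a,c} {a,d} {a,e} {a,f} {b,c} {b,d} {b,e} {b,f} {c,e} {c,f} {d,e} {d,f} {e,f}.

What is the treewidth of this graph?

4

A width-4 tree decomposition is:
Bags: B1 = {a, b, c, e, f}  B2 = {a, b, d, e, f}
Tree: B1–B2
Every bag has size at most 5, so the width is 5 − 1 = 4 and tw(G) ≤ 4. Conversely, {a, b, d, e, f} is a clique of size 5, and the vertices of any clique must share a bag in every tree decomposition; so some bag has ≥ 5 vertices and tw(G) ≥ 4. Therefore the treewidth is 4.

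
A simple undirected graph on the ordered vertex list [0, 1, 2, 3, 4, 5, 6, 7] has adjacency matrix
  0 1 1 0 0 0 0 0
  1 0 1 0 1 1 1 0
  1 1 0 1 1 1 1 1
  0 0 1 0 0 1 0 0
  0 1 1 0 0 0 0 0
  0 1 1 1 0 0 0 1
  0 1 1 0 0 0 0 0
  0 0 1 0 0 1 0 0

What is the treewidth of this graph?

2

A width-2 tree decomposition is:
Bags: B1 = {1, 2, 6}  B2 = {1, 2, 5}  B3 = {0, 1, 2}  B4 = {1, 2, 4}  B5 = {2, 3, 5}  B6 = {2, 5, 7}
Tree: B1–B2, B1–B3, B3–B4, B2–B5, B5–B6
Every bag has size at most 3, so the width is 3 − 1 = 2 and tw(G) ≤ 2. Conversely, {0, 1, 2} is a clique of size 3, and the vertices of any clique must share a bag in every tree decomposition; so some bag has ≥ 3 vertices and tw(G) ≥ 2. Hence tw(G) = 2 exactly.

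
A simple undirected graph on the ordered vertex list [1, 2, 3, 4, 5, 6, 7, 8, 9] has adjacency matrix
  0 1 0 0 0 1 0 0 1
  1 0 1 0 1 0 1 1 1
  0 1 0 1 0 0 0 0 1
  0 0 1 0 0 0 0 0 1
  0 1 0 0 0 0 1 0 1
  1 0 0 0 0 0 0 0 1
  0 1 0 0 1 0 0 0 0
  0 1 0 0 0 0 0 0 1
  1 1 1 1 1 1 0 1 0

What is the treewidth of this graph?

2

A width-2 tree decomposition is:
Bags: B1 = {2, 5, 9}  B2 = {2, 8, 9}  B3 = {1, 2, 9}  B4 = {2, 3, 9}  B5 = {3, 4, 9}  B6 = {2, 5, 7}  B7 = {1, 6, 9}
Tree: B1–B2, B2–B3, B2–B4, B4–B5, B1–B6, B3–B7
Every bag has size at most 3, so the width is 3 − 1 = 2 and tw(G) ≤ 2. For the lower bound, the 3 vertices {2, 8, 9} are pairwise adjacent, and any tree decomposition puts a clique entirely inside one bag — forcing width ≥ 2. Combining the bounds, tw(G) = 2.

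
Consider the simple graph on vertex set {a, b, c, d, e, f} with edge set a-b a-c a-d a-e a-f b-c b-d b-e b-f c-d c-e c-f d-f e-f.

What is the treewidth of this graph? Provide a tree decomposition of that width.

Treewidth 4.
Bags: B1 = {a, b, c, e, f}  B2 = {a, b, c, d, f}
Tree: B1–B2

Each bag holds 5 vertices, so the decomposition has width 4, which upper-bounds the treewidth. Conversely, {a, b, c, d, f} is a clique of size 5, and the vertices of any clique must share a bag in every tree decomposition; so some bag has ≥ 5 vertices and tw(G) ≥ 4. Hence tw(G) = 4 exactly.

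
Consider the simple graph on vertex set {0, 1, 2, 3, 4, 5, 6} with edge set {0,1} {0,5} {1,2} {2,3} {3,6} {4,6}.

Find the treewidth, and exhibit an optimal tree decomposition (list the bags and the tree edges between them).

The largest bag has 2 vertices, giving width 1; this decomposition certifies tw(G) ≤ 1. Any graph with an edge has treewidth ≥ 1, and G has the edge 4–6. The upper and lower bounds meet at 1, so that is the treewidth.

Treewidth 1.
Bags: B1 = {4, 6}  B2 = {3, 6}  B3 = {2, 3}  B4 = {1, 2}  B5 = {0, 1}  B6 = {0, 5}
Tree: B1–B2, B2–B3, B3–B4, B4–B5, B5–B6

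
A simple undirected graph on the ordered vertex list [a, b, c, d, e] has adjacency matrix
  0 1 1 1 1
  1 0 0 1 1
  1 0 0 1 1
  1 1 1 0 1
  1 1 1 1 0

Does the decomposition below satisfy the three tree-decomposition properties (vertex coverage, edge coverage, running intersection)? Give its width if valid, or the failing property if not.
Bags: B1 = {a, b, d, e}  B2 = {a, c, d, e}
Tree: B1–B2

Checking the three conditions: (i) the bags cover all of {a, b, c, d, e}; (ii) for each edge, some bag contains both endpoints; (iii) the bags containing any fixed vertex form a subtree. All hold, so the decomposition is valid with width 4 − 1 = 3.

Yes; width 3.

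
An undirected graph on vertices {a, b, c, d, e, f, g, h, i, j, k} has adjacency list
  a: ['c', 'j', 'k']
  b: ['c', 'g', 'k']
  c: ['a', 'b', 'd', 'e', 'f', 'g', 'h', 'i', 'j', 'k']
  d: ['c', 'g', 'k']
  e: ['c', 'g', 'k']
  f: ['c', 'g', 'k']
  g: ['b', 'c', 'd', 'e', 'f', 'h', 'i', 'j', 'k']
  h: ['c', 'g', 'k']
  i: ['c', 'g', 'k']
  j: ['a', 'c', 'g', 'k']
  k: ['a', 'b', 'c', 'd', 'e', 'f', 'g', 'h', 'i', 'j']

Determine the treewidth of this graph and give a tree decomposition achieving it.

Treewidth 3.
Bags: B1 = {c, g, j, k}  B2 = {c, g, h, k}  B3 = {a, c, j, k}  B4 = {c, d, g, k}  B5 = {c, g, i, k}  B6 = {b, c, g, k}  B7 = {c, f, g, k}  B8 = {c, e, g, k}
Tree: B1–B2, B1–B3, B2–B4, B2–B5, B4–B6, B2–B7, B4–B8

The largest bag has 4 vertices, giving width 3; this decomposition certifies tw(G) ≤ 3. On the other hand G contains the 4-clique {c, d, g, k}. A clique must lie in a single bag of any decomposition, so no decomposition can have width below 3. Therefore the treewidth is 3.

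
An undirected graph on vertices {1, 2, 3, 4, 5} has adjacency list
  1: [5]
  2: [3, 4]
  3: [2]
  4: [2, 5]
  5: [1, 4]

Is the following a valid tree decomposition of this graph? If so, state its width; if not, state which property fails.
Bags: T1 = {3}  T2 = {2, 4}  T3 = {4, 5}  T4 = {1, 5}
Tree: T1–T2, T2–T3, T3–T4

A tree decomposition must satisfy three properties: every vertex lies in some bag; for every edge, both endpoints lie together in some bag; and for every vertex, the bags containing it form a connected subtree. Here edge (2,3) lies in no bag, so the decomposition is invalid.

No — edge (2,3) lies in no bag.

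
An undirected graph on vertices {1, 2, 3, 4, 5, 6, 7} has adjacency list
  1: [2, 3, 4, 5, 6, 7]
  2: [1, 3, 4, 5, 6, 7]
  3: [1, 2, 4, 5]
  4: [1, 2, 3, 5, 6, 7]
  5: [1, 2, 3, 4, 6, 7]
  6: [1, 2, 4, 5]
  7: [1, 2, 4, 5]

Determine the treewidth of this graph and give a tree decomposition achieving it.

Each bag holds 5 vertices, so the decomposition has width 4, which upper-bounds the treewidth. Conversely, {1, 2, 3, 4, 5} is a clique of size 5, and the vertices of any clique must share a bag in every tree decomposition; so some bag has ≥ 5 vertices and tw(G) ≥ 4. Therefore the treewidth is 4.

Treewidth 4.
One optimal decomposition is:
Bags: B1 = {1, 2, 4, 5, 7}  B2 = {1, 2, 3, 4, 5}  B3 = {1, 2, 4, 5, 6}
Tree: B1–B2, B1–B3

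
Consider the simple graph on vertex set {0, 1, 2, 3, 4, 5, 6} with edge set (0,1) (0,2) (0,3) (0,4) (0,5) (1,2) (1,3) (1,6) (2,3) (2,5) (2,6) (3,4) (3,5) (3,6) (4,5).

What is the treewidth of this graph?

A width-3 tree decomposition is:
Bags: B1 = {0, 2, 3, 5}  B2 = {0, 3, 4, 5}  B3 = {0, 1, 2, 3}  B4 = {1, 2, 3, 6}
Tree: B1–B2, B1–B3, B3–B4
The largest bag has 4 vertices, giving width 3; this decomposition certifies tw(G) ≤ 3. On the other hand G contains the 4-clique {0, 1, 2, 3}. A clique must lie in a single bag of any decomposition, so no decomposition can have width below 3. Hence tw(G) = 3 exactly.

3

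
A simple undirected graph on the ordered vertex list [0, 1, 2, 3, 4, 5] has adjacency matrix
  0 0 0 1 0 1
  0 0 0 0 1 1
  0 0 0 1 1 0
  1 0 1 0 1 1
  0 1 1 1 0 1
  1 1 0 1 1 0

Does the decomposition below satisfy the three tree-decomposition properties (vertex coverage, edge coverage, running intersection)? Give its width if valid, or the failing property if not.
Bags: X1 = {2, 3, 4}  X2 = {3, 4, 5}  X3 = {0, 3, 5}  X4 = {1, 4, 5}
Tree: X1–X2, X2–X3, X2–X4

Yes; width 2.

Checking the three conditions: (i) the bags cover all of {0, 1, 2, 3, 4, 5}; (ii) for each edge, some bag contains both endpoints; (iii) the bags containing any fixed vertex form a subtree. All hold, so the decomposition is valid with width 3 − 1 = 2.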